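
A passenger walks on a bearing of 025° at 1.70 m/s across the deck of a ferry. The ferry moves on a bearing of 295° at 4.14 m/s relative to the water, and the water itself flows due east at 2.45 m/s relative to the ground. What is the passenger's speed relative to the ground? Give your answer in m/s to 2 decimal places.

In east/north components (m/s): passenger relative to ferry = (0.718, 1.541); ferry relative to water = (-3.752, 1.750); water relative to ground = (2.450, 0.000).
Sum = (-0.584, 3.290) m/s.
Speed = |(-0.584, 3.290)| = 3.342 m/s.

3.34 m/s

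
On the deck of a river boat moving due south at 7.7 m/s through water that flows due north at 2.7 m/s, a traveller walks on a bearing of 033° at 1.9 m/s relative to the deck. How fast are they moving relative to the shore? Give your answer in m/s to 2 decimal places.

In east/north components (m/s): traveller relative to river boat = (1.035, 1.593); river boat relative to water = (0.000, -7.700); water relative to ground = (0.000, 2.700).
Sum = (1.035, -3.407) m/s.
Speed = |(1.035, -3.407)| = 3.560 m/s.

3.56 m/s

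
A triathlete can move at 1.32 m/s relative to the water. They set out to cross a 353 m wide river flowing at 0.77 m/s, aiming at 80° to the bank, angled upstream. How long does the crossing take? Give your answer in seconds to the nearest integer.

The component of the triathlete's velocity perpendicular to the bank is 1.32 × sin 80° = 1.300 m/s.
The current is parallel to the bank, so it does not affect the crossing time.
Time = 353 / 1.300 = 271.550 s.

272 s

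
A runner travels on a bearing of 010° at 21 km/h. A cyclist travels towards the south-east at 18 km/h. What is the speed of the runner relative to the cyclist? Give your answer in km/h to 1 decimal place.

34.6 km/h

Taking east as x and north as y: runner velocity = (3.647, 20.681) km/h; cyclist velocity = (12.728, -12.728) km/h.
Velocity of runner relative to cyclist = (3.647, 20.681) − (12.728, -12.728) = (-9.081, 33.409) km/h.
Magnitude = |(-9.081, 33.409)| = 34.621 km/h.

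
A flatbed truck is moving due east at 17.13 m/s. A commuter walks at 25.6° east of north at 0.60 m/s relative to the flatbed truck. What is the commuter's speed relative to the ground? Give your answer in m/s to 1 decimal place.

17.4 m/s

Taking east as x and north as y: flatbed truck velocity = (17.130, 0.000) m/s; commuter velocity relative to flatbed truck = (0.259, 0.541) m/s.
Velocity relative to ground = (17.130, 0.000) + (0.259, 0.541) = (17.389, 0.541) m/s.
Speed = |(17.389, 0.541)| = 17.398 m/s.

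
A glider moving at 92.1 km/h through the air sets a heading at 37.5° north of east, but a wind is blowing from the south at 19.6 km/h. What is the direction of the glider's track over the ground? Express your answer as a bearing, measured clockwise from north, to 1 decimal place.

Taking east as x and north as y: velocity relative to the air = (73.068, 56.067) km/h; the air relative to ground = (0.000, 19.600) km/h.
Velocity relative to ground = (73.068, 56.067) + (0.000, 19.600) = (73.068, 75.667) km/h.
Bearing = atan2(73.07, 75.67) = 44.00° clockwise from north.

044.0°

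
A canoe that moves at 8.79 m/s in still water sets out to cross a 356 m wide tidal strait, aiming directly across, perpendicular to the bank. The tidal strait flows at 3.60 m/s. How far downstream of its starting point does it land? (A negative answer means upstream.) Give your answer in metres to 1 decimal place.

Perpendicular speed = 8.790 m/s; crossing time = 356 / 8.790 = 40.501 s.
Net downstream speed = 3.600 m/s.
Drift = 3.600 × 40.501 = 145.802 m (downstream).

145.8 m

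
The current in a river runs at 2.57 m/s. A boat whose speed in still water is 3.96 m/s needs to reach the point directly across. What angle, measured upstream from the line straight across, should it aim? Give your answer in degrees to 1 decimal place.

To cancel the current, the upstream component of the boat's velocity must equal the flow: 3.96 sin θ = 2.57.
sin θ = 2.57 / 3.96 = 0.6490.
θ = arcsin(0.6490) = 40.465°.

40.5°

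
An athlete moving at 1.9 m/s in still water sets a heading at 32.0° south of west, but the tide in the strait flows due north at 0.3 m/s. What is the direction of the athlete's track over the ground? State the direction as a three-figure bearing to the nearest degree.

246°

Taking east as x and north as y: velocity relative to the water = (-1.611, -1.007) m/s; the water relative to ground = (0.000, 0.300) m/s.
Velocity relative to ground = (-1.611, -1.007) + (0.000, 0.300) = (-1.611, -0.707) m/s.
Bearing = atan2(-1.61, -0.71) = 246.31° clockwise from north.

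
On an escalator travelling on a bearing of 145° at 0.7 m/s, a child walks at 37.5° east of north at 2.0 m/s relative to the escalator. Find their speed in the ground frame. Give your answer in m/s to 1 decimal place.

Taking east as x and north as y: escalator velocity = (0.402, -0.573) m/s; child velocity relative to escalator = (1.218, 1.587) m/s.
Velocity relative to ground = (0.402, -0.573) + (1.218, 1.587) = (1.619, 1.013) m/s.
Speed = |(1.619, 1.013)| = 1.910 m/s.

1.9 m/s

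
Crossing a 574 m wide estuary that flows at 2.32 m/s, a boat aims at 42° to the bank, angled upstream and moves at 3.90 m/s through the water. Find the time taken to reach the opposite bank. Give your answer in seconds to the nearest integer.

The component of the boat's velocity perpendicular to the bank is 3.90 × sin 42° = 2.610 m/s.
Only the cross-stream component determines the crossing time; the current contributes nothing perpendicular to the bank.
Time = 574 / 2.610 = 219.956 s.

220 s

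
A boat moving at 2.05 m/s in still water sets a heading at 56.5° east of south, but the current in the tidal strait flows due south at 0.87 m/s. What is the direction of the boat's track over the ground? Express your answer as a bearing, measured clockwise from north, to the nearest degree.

139°

Taking east as x and north as y: velocity relative to the water = (1.709, -1.131) m/s; the water relative to ground = (0.000, -0.870) m/s.
Velocity relative to ground = (1.709, -1.131) + (0.000, -0.870) = (1.709, -2.001) m/s.
Bearing = atan2(1.71, -2.00) = 139.50° clockwise from north.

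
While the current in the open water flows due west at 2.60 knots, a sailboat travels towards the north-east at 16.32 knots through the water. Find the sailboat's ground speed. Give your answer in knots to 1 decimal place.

Taking east as x and north as y: velocity relative to the water = (11.540, 11.540) knots; the water relative to ground = (-2.600, 0.000) knots.
Velocity relative to ground = (11.540, 11.540) + (-2.600, 0.000) = (8.940, 11.540) knots.
Speed = |(8.940, 11.540)| = 14.598 knots.

14.6 knots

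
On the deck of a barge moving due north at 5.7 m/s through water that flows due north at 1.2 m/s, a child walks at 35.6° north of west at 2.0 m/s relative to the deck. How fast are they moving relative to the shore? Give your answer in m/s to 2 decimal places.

8.23 m/s

In east/north components (m/s): child relative to barge = (-1.626, 1.164); barge relative to water = (0.000, 5.700); water relative to ground = (0.000, 1.200).
Sum = (-1.626, 8.064) m/s.
Speed = |(-1.626, 8.064)| = 8.227 m/s.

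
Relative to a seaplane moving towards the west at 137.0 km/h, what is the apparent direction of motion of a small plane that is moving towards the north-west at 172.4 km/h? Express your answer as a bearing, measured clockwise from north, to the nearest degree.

007°

Taking east as x and north as y: small plane velocity = (-121.905, 121.905) km/h; seaplane velocity = (-137.000, 0.000) km/h.
Velocity of small plane relative to seaplane = (-121.905, 121.905) − (-137.000, 0.000) = (15.095, 121.905) km/h.
Bearing = atan2(15.09, 121.91) = 7.06° clockwise from north.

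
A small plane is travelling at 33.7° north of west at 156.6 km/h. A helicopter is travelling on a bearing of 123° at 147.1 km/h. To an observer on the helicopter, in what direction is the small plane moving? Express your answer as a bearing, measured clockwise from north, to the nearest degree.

303°

Taking east as x and north as y: small plane velocity = (-130.284, 86.889) km/h; helicopter velocity = (123.368, -80.116) km/h.
Velocity of small plane relative to helicopter = (-130.284, 86.889) − (123.368, -80.116) = (-253.652, 167.005) km/h.
Bearing = atan2(-253.65, 167.01) = 303.36° clockwise from north.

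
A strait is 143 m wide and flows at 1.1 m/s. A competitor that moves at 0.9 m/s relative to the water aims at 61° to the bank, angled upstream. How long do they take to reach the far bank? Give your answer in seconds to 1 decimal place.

The component of the competitor's velocity perpendicular to the bank is 0.9 × sin 61° = 0.787 m/s.
Only the cross-stream component determines the crossing time; the current contributes nothing perpendicular to the bank.
Time = 143 / 0.787 = 181.666 s.

181.7 s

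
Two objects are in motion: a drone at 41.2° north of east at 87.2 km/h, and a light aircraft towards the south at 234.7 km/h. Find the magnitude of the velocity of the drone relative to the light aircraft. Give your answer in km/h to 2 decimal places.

Taking east as x and north as y: drone velocity = (65.611, 57.438) km/h; light aircraft velocity = (0.000, -234.700) km/h.
Velocity of drone relative to light aircraft = (65.611, 57.438) − (0.000, -234.700) = (65.611, 292.138) km/h.
Magnitude = |(65.611, 292.138)| = 299.415 km/h.

299.41 km/h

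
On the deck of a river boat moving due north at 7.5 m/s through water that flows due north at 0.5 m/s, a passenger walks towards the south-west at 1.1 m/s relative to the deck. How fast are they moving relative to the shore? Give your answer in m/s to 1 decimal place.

In east/north components (m/s): passenger relative to river boat = (-0.778, -0.778); river boat relative to water = (0.000, 7.500); water relative to ground = (0.000, 0.500).
Sum = (-0.778, 7.222) m/s.
Speed = |(-0.778, 7.222)| = 7.264 m/s.

7.3 m/s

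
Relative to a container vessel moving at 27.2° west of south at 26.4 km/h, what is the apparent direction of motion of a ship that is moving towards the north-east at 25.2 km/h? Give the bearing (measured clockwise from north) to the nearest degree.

036°

Taking east as x and north as y: ship velocity = (17.819, 17.819) km/h; container vessel velocity = (-12.067, -23.481) km/h.
Velocity of ship relative to container vessel = (17.819, 17.819) − (-12.067, -23.481) = (29.886, 41.300) km/h.
Bearing = atan2(29.89, 41.30) = 35.89° clockwise from north.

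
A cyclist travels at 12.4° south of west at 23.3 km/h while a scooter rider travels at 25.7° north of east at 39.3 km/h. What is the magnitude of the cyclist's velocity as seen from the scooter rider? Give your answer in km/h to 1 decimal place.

62.2 km/h

Taking east as x and north as y: cyclist velocity = (-22.756, -5.003) km/h; scooter rider velocity = (35.412, 17.043) km/h.
Velocity of cyclist relative to scooter rider = (-22.756, -5.003) − (35.412, 17.043) = (-58.169, -22.046) km/h.
Magnitude = |(-58.169, -22.046)| = 62.206 km/h.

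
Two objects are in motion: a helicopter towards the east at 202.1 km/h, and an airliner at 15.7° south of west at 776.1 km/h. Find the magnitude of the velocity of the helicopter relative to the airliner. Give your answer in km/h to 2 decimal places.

Taking east as x and north as y: helicopter velocity = (202.100, 0.000) km/h; airliner velocity = (-747.145, -210.013) km/h.
Velocity of helicopter relative to airliner = (202.100, 0.000) − (-747.145, -210.013) = (949.245, 210.013) km/h.
Magnitude = |(949.245, 210.013)| = 972.199 km/h.

972.20 km/h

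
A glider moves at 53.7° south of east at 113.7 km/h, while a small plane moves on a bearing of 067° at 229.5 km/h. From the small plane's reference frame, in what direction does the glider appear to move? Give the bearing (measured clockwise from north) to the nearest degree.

Taking east as x and north as y: glider velocity = (67.312, -91.634) km/h; small plane velocity = (211.256, 89.673) km/h.
Velocity of glider relative to small plane = (67.312, -91.634) − (211.256, 89.673) = (-143.944, -181.307) km/h.
Bearing = atan2(-143.94, -181.31) = 218.45° clockwise from north.

218°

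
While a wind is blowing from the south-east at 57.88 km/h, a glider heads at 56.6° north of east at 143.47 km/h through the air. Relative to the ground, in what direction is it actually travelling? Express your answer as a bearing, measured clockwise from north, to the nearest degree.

Taking east as x and north as y: velocity relative to the air = (78.977, 119.776) km/h; the air relative to ground = (-40.927, 40.927) km/h.
Velocity relative to ground = (78.977, 119.776) + (-40.927, 40.927) = (38.050, 160.703) km/h.
Bearing = atan2(38.05, 160.70) = 13.32° clockwise from north.

013°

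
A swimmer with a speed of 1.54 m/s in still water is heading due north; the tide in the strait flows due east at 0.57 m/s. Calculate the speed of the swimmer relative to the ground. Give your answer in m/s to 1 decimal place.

Taking east as x and north as y: velocity relative to the water = (0.000, 1.540) m/s; the water relative to ground = (0.570, 0.000) m/s.
Velocity relative to ground = (0.000, 1.540) + (0.570, 0.000) = (0.570, 1.540) m/s.
Speed = |(0.570, 1.540)| = 1.642 m/s.

1.6 m/s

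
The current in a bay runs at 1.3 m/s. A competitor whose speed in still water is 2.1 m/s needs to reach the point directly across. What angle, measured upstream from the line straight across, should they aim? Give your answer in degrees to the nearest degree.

To cancel the current, the upstream component of the competitor's velocity must equal the flow: 2.1 sin θ = 1.3.
sin θ = 1.3 / 2.1 = 0.6190.
θ = arcsin(0.6190) = 38.247°.

38°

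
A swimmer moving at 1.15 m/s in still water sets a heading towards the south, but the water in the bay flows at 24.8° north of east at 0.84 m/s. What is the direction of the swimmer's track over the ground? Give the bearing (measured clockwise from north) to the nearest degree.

136°

Taking east as x and north as y: velocity relative to the water = (0.000, -1.150) m/s; the water relative to ground = (0.763, 0.352) m/s.
Velocity relative to ground = (0.000, -1.150) + (0.763, 0.352) = (0.763, -0.798) m/s.
Bearing = atan2(0.76, -0.80) = 136.29° clockwise from north.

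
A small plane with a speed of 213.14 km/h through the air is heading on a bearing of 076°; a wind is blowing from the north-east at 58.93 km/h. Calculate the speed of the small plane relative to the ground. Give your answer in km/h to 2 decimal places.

Taking east as x and north as y: velocity relative to the air = (206.809, 51.563) km/h; the air relative to ground = (-41.670, -41.670) km/h.
Velocity relative to ground = (206.809, 51.563) + (-41.670, -41.670) = (165.139, 9.893) km/h.
Speed = |(165.139, 9.893)| = 165.435 km/h.

165.44 km/h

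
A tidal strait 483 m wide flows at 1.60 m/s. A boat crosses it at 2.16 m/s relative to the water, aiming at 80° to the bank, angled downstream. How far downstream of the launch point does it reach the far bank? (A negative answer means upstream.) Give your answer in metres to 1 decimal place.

Perpendicular speed = 2.127 m/s; crossing time = 483 / 2.127 = 227.061 s.
Net downstream speed = 1.975 m/s.
Drift = 1.975 × 227.061 = 448.463 m (downstream).

448.5 m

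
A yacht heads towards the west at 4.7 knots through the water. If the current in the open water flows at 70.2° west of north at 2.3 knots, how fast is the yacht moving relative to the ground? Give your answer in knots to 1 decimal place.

Taking east as x and north as y: velocity relative to the water = (-4.700, 0.000) knots; the water relative to ground = (-2.164, 0.779) knots.
Velocity relative to ground = (-4.700, 0.000) + (-2.164, 0.779) = (-6.864, 0.779) knots.
Speed = |(-6.864, 0.779)| = 6.908 knots.

6.9 knots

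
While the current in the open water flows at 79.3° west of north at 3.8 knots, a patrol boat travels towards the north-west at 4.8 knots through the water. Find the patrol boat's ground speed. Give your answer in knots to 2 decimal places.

Taking east as x and north as y: velocity relative to the water = (-3.394, 3.394) knots; the water relative to ground = (-3.734, 0.706) knots.
Velocity relative to ground = (-3.394, 3.394) + (-3.734, 0.706) = (-7.128, 4.100) knots.
Speed = |(-7.128, 4.100)| = 8.223 knots.

8.22 knots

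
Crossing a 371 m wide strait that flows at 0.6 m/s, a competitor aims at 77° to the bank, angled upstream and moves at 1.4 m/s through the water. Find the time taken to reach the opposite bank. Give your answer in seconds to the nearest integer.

The component of the competitor's velocity perpendicular to the bank is 1.4 × sin 77° = 1.364 m/s.
The current is parallel to the bank, so it does not affect the crossing time.
Time = 371 / 1.364 = 271.971 s.

272 s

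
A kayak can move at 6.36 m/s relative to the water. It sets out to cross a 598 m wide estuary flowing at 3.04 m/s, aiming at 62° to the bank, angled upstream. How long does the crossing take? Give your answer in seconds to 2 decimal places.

106.49 s

The component of the kayak's velocity perpendicular to the bank is 6.36 × sin 62° = 5.616 m/s.
The flow acts along the bank and has no component across it.
Time = 598 / 5.616 = 106.490 s.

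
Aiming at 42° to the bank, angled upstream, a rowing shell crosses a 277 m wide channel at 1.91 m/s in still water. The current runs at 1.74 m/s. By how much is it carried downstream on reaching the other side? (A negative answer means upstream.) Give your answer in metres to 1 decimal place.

Perpendicular speed = 1.278 m/s; crossing time = 277 / 1.278 = 216.738 s.
Net downstream speed = 0.321 m/s.
Drift = 0.321 × 216.738 = 69.485 m (downstream).

69.5 m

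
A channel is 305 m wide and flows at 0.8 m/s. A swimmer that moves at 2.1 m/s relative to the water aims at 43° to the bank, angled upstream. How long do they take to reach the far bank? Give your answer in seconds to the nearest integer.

The component of the swimmer's velocity perpendicular to the bank is 2.1 × sin 43° = 1.432 m/s.
The flow acts along the bank and has no component across it.
Time = 305 / 1.432 = 212.960 s.

213 s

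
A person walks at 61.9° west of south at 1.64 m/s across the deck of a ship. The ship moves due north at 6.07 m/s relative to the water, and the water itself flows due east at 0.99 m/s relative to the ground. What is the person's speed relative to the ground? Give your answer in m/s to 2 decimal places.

In east/north components (m/s): person relative to ship = (-1.447, -0.772); ship relative to water = (0.000, 6.070); water relative to ground = (0.990, 0.000).
Sum = (-0.457, 5.298) m/s.
Speed = |(-0.457, 5.298)| = 5.317 m/s.

5.32 m/s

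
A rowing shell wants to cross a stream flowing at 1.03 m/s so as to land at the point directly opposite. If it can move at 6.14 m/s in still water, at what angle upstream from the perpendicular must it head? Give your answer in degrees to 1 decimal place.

To cancel the current, the upstream component of the rowing shell's velocity must equal the flow: 6.14 sin θ = 1.03.
sin θ = 1.03 / 6.14 = 0.1678.
θ = arcsin(0.1678) = 9.657°.

9.7°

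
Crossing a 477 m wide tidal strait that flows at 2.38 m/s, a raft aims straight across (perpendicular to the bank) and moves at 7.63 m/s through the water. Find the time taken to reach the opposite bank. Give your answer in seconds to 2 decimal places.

The component of the raft's velocity perpendicular to the bank is 7.63 m/s.
The current is parallel to the bank, so it does not affect the crossing time.
Time = 477 / 7.630 = 62.516 s.

62.52 s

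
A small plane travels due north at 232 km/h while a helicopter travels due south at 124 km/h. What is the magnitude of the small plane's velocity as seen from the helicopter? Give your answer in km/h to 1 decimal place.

Taking east as x and north as y: small plane velocity = (0.000, 232.000) km/h; helicopter velocity = (0.000, -124.000) km/h.
Velocity of small plane relative to helicopter = (0.000, 232.000) − (0.000, -124.000) = (0.000, 356.000) km/h.
Magnitude = |(0.000, 356.000)| = 356.000 km/h.

356.0 km/h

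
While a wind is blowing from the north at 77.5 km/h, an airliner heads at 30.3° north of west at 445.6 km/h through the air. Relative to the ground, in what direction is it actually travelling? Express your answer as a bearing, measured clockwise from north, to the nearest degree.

Taking east as x and north as y: velocity relative to the air = (-384.729, 224.818) km/h; the air relative to ground = (0.000, -77.500) km/h.
Velocity relative to ground = (-384.729, 224.818) + (0.000, -77.500) = (-384.729, 147.318) km/h.
Bearing = atan2(-384.73, 147.32) = 290.95° clockwise from north.

291°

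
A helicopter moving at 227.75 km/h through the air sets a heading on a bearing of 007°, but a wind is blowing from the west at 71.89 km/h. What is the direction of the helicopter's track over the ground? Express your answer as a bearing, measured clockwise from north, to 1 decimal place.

Taking east as x and north as y: velocity relative to the air = (27.756, 226.052) km/h; the air relative to ground = (71.890, 0.000) km/h.
Velocity relative to ground = (27.756, 226.052) + (71.890, 0.000) = (99.646, 226.052) km/h.
Bearing = atan2(99.65, 226.05) = 23.79° clockwise from north.

023.8°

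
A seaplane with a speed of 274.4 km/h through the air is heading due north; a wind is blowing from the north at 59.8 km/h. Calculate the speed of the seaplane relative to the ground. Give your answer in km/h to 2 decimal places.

214.60 km/h

Taking east as x and north as y: velocity relative to the air = (0.000, 274.400) km/h; the air relative to ground = (0.000, -59.800) km/h.
Velocity relative to ground = (0.000, 274.400) + (0.000, -59.800) = (0.000, 214.600) km/h.
Speed = |(0.000, 214.600)| = 214.600 km/h.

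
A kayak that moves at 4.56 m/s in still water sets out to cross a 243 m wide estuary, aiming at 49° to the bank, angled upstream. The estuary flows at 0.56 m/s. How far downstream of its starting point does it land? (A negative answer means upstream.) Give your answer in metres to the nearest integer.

Perpendicular speed = 3.441 m/s; crossing time = 243 / 3.441 = 70.609 s.
Net downstream speed = -2.432 m/s.
Drift = -2.432 × 70.609 = -171.696 m (upstream).

-172 m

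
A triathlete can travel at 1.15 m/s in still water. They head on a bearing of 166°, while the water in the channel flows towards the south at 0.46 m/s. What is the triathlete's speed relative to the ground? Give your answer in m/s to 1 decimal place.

1.6 m/s

Taking east as x and north as y: velocity relative to the water = (0.278, -1.116) m/s; the water relative to ground = (0.000, -0.460) m/s.
Velocity relative to ground = (0.278, -1.116) + (0.000, -0.460) = (0.278, -1.576) m/s.
Speed = |(0.278, -1.576)| = 1.600 m/s.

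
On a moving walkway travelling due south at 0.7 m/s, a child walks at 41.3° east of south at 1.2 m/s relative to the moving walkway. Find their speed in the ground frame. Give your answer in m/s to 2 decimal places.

1.79 m/s

Taking east as x and north as y: moving walkway velocity = (0.000, -0.700) m/s; child velocity relative to moving walkway = (0.792, -0.902) m/s.
Velocity relative to ground = (0.000, -0.700) + (0.792, -0.902) = (0.792, -1.602) m/s.
Speed = |(0.792, -1.602)| = 1.787 m/s.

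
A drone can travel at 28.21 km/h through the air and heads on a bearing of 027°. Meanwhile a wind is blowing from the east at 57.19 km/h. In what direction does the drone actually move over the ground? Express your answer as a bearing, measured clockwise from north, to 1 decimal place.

299.5°

Taking east as x and north as y: velocity relative to the air = (12.807, 25.135) km/h; the air relative to ground = (-57.190, 0.000) km/h.
Velocity relative to ground = (12.807, 25.135) + (-57.190, 0.000) = (-44.383, 25.135) km/h.
Bearing = atan2(-44.38, 25.14) = 299.52° clockwise from north.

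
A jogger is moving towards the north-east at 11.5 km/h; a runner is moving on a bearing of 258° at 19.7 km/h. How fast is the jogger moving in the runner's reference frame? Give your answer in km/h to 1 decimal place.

Taking east as x and north as y: jogger velocity = (8.132, 8.132) km/h; runner velocity = (-19.270, -4.096) km/h.
Velocity of jogger relative to runner = (8.132, 8.132) − (-19.270, -4.096) = (27.401, 12.228) km/h.
Magnitude = |(27.401, 12.228)| = 30.006 km/h.

30.0 km/h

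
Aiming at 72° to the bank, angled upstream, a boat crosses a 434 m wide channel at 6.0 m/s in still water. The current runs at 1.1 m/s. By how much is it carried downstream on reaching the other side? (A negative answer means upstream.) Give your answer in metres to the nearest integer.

-57 m

Perpendicular speed = 5.706 m/s; crossing time = 434 / 5.706 = 76.056 s.
Net downstream speed = -0.754 m/s.
Drift = -0.754 × 76.056 = -57.354 m (upstream).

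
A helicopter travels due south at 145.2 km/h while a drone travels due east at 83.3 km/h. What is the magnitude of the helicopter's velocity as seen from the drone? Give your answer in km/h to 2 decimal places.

Taking east as x and north as y: helicopter velocity = (0.000, -145.200) km/h; drone velocity = (83.300, 0.000) km/h.
Velocity of helicopter relative to drone = (0.000, -145.200) − (83.300, 0.000) = (-83.300, -145.200) km/h.
Magnitude = |(-83.300, -145.200)| = 167.398 km/h.

167.40 km/h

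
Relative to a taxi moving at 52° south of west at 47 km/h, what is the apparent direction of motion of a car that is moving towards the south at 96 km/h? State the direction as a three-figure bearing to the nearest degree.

Taking east as x and north as y: car velocity = (0.000, -96.000) km/h; taxi velocity = (-28.936, -37.037) km/h.
Velocity of car relative to taxi = (0.000, -96.000) − (-28.936, -37.037) = (28.936, -58.963) km/h.
Bearing = atan2(28.94, -58.96) = 153.86° clockwise from north.

154°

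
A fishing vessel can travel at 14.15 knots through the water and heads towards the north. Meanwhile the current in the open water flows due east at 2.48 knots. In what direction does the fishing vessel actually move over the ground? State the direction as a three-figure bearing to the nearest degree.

Taking east as x and north as y: velocity relative to the water = (0.000, 14.150) knots; the water relative to ground = (2.480, 0.000) knots.
Velocity relative to ground = (0.000, 14.150) + (2.480, 0.000) = (2.480, 14.150) knots.
Bearing = atan2(2.48, 14.15) = 9.94° clockwise from north.

010°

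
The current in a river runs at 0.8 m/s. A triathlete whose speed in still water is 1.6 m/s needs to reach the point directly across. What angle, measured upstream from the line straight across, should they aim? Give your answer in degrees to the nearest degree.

30°

To cancel the current, the upstream component of the triathlete's velocity must equal the flow: 1.6 sin θ = 0.8.
sin θ = 0.8 / 1.6 = 0.5000.
θ = arcsin(0.5000) = 30.000°.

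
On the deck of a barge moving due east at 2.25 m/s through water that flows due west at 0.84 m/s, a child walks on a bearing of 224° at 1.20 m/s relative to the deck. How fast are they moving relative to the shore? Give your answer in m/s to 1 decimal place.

1.0 m/s

In east/north components (m/s): child relative to barge = (-0.834, -0.863); barge relative to water = (2.250, 0.000); water relative to ground = (-0.840, 0.000).
Sum = (0.576, -0.863) m/s.
Speed = |(0.576, -0.863)| = 1.038 m/s.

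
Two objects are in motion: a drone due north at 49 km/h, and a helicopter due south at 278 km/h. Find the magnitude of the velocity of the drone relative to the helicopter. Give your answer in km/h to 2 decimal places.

Taking east as x and north as y: drone velocity = (0.000, 49.000) km/h; helicopter velocity = (0.000, -278.000) km/h.
Velocity of drone relative to helicopter = (0.000, 49.000) − (0.000, -278.000) = (0.000, 327.000) km/h.
Magnitude = |(0.000, 327.000)| = 327.000 km/h.

327.00 km/h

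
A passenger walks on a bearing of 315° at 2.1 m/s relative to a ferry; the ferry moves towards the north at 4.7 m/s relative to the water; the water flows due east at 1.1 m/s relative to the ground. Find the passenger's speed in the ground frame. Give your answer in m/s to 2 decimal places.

In east/north components (m/s): passenger relative to ferry = (-1.485, 1.485); ferry relative to water = (0.000, 4.700); water relative to ground = (1.100, 0.000).
Sum = (-0.385, 6.185) m/s.
Speed = |(-0.385, 6.185)| = 6.197 m/s.

6.20 m/s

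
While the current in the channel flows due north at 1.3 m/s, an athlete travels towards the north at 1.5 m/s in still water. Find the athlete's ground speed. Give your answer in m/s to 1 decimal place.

Taking east as x and north as y: velocity relative to the water = (0.000, 1.500) m/s; the water relative to ground = (0.000, 1.300) m/s.
Velocity relative to ground = (0.000, 1.500) + (0.000, 1.300) = (0.000, 2.800) m/s.
Speed = |(0.000, 2.800)| = 2.800 m/s.

2.8 m/s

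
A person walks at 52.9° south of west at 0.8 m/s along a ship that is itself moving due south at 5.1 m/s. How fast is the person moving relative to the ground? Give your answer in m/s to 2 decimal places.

5.76 m/s

Taking east as x and north as y: ship velocity = (0.000, -5.100) m/s; person velocity relative to ship = (-0.483, -0.638) m/s.
Velocity relative to ground = (0.000, -5.100) + (-0.483, -0.638) = (-0.483, -5.738) m/s.
Speed = |(-0.483, -5.738)| = 5.758 m/s.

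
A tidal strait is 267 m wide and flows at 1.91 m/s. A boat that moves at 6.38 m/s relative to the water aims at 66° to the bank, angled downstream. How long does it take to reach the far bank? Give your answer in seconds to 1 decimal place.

The component of the boat's velocity perpendicular to the bank is 6.38 × sin 66° = 5.828 m/s.
The flow acts along the bank and has no component across it.
Time = 267 / 5.828 = 45.810 s.

45.8 s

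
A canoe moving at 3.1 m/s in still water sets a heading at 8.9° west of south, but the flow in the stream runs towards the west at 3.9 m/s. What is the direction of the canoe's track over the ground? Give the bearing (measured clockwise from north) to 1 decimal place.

235.0°

Taking east as x and north as y: velocity relative to the water = (-0.480, -3.063) m/s; the water relative to ground = (-3.900, 0.000) m/s.
Velocity relative to ground = (-0.480, -3.063) + (-3.900, 0.000) = (-4.380, -3.063) m/s.
Bearing = atan2(-4.38, -3.06) = 235.03° clockwise from north.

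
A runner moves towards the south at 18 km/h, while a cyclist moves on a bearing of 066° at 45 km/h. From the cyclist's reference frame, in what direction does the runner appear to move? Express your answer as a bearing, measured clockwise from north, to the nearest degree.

229°

Taking east as x and north as y: runner velocity = (0.000, -18.000) km/h; cyclist velocity = (41.110, 18.303) km/h.
Velocity of runner relative to cyclist = (0.000, -18.000) − (41.110, 18.303) = (-41.110, -36.303) km/h.
Bearing = atan2(-41.11, -36.30) = 228.55° clockwise from north.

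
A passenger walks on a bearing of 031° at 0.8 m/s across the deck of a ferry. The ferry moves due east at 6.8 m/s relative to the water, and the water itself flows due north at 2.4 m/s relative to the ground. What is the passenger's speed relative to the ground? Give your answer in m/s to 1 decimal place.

7.8 m/s

In east/north components (m/s): passenger relative to ferry = (0.412, 0.686); ferry relative to water = (6.800, 0.000); water relative to ground = (0.000, 2.400).
Sum = (7.212, 3.086) m/s.
Speed = |(7.212, 3.086)| = 7.844 m/s.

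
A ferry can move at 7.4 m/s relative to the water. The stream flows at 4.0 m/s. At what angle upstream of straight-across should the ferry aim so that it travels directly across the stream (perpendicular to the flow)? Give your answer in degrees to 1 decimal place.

32.7°

To cancel the current, the upstream component of the ferry's velocity must equal the flow: 7.4 sin θ = 4.0.
sin θ = 4.0 / 7.4 = 0.5405.
θ = arcsin(0.5405) = 32.720°.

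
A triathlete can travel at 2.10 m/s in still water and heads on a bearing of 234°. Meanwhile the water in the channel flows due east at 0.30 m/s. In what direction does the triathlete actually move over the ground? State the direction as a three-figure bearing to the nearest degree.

Taking east as x and north as y: velocity relative to the water = (-1.699, -1.234) m/s; the water relative to ground = (0.300, 0.000) m/s.
Velocity relative to ground = (-1.699, -1.234) + (0.300, 0.000) = (-1.399, -1.234) m/s.
Bearing = atan2(-1.40, -1.23) = 228.58° clockwise from north.

229°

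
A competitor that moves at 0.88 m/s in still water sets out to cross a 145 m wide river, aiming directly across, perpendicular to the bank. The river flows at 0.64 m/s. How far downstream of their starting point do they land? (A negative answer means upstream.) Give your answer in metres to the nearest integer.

Perpendicular speed = 0.880 m/s; crossing time = 145 / 0.880 = 164.773 s.
Net downstream speed = 0.640 m/s.
Drift = 0.640 × 164.773 = 105.455 m (downstream).

105 m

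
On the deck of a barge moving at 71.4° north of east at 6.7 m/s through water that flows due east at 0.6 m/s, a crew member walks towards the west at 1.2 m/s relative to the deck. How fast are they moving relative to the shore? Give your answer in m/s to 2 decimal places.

6.53 m/s

In east/north components (m/s): crew member relative to barge = (-1.200, 0.000); barge relative to water = (2.137, 6.350); water relative to ground = (0.600, 0.000).
Sum = (1.537, 6.350) m/s.
Speed = |(1.537, 6.350)| = 6.533 m/s.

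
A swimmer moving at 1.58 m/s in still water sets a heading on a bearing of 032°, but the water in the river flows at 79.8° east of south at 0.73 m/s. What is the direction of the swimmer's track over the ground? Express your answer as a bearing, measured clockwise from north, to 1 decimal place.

052.1°

Taking east as x and north as y: velocity relative to the water = (0.837, 1.340) m/s; the water relative to ground = (0.718, -0.129) m/s.
Velocity relative to ground = (0.837, 1.340) + (0.718, -0.129) = (1.556, 1.211) m/s.
Bearing = atan2(1.56, 1.21) = 52.11° clockwise from north.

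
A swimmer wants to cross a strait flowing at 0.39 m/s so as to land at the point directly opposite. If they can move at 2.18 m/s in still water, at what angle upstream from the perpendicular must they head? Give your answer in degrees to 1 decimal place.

10.3°

To cancel the current, the upstream component of the swimmer's velocity must equal the flow: 2.18 sin θ = 0.39.
sin θ = 0.39 / 2.18 = 0.1789.
θ = arcsin(0.1789) = 10.306°.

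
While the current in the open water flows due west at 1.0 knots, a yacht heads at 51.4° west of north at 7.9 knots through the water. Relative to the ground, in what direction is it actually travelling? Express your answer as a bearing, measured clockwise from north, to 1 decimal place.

304.5°

Taking east as x and north as y: velocity relative to the water = (-6.174, 4.929) knots; the water relative to ground = (-1.000, 0.000) knots.
Velocity relative to ground = (-6.174, 4.929) + (-1.000, 0.000) = (-7.174, 4.929) knots.
Bearing = atan2(-7.17, 4.93) = 304.49° clockwise from north.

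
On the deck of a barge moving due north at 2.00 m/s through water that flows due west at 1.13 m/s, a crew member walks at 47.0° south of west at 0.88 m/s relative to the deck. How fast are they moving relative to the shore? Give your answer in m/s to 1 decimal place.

2.2 m/s

In east/north components (m/s): crew member relative to barge = (-0.600, -0.644); barge relative to water = (0.000, 2.000); water relative to ground = (-1.130, 0.000).
Sum = (-1.730, 1.356) m/s.
Speed = |(-1.730, 1.356)| = 2.198 m/s.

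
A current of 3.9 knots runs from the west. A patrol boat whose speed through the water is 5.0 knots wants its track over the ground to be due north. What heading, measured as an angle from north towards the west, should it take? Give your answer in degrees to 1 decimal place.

The current pushes perpendicular to the desired track; the heading must have a component into the current equal to 3.9 knots: 5.0 sin θ = 3.9.
sin θ = 0.7800, so θ = 51.261°.

51.3°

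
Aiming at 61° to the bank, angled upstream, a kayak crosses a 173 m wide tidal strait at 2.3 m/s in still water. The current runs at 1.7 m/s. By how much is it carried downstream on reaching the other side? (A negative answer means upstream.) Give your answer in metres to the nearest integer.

50 m

Perpendicular speed = 2.012 m/s; crossing time = 173 / 2.012 = 86.000 s.
Net downstream speed = 0.585 m/s.
Drift = 0.585 × 86.000 = 50.305 m (downstream).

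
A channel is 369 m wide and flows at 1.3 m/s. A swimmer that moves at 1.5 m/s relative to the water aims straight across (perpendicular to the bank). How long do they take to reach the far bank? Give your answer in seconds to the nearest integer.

The component of the swimmer's velocity perpendicular to the bank is 1.5 m/s.
The current is parallel to the bank, so it does not affect the crossing time.
Time = 369 / 1.500 = 246.000 s.

246 s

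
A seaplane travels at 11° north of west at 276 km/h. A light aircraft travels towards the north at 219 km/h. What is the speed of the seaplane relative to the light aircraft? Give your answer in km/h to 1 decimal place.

317.9 km/h

Taking east as x and north as y: seaplane velocity = (-270.929, 52.663) km/h; light aircraft velocity = (0.000, 219.000) km/h.
Velocity of seaplane relative to light aircraft = (-270.929, 52.663) − (0.000, 219.000) = (-270.929, -166.337) km/h.
Magnitude = |(-270.929, -166.337)| = 317.916 km/h.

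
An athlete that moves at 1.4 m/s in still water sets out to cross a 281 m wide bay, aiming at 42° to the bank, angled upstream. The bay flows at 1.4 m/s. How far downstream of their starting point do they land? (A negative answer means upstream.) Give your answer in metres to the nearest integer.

Perpendicular speed = 0.937 m/s; crossing time = 281 / 0.937 = 299.963 s.
Net downstream speed = 0.360 m/s.
Drift = 0.360 × 299.963 = 107.866 m (downstream).

108 m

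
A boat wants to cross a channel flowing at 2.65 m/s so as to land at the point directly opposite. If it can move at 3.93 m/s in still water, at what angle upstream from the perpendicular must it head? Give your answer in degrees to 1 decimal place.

42.4°

To cancel the current, the upstream component of the boat's velocity must equal the flow: 3.93 sin θ = 2.65.
sin θ = 2.65 / 3.93 = 0.6743.
θ = arcsin(0.6743) = 42.400°.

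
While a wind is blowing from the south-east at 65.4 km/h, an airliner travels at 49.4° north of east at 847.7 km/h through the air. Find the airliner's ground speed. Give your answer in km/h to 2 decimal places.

Taking east as x and north as y: velocity relative to the air = (551.661, 643.634) km/h; the air relative to ground = (-46.245, 46.245) km/h.
Velocity relative to ground = (551.661, 643.634) + (-46.245, 46.245) = (505.417, 689.879) km/h.
Speed = |(505.417, 689.879)| = 855.207 km/h.

855.21 km/h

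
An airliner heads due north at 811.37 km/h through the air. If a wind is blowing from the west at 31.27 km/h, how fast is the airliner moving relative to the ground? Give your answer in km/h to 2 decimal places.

811.97 km/h

Taking east as x and north as y: velocity relative to the air = (0.000, 811.370) km/h; the air relative to ground = (31.270, 0.000) km/h.
Velocity relative to ground = (0.000, 811.370) + (31.270, 0.000) = (31.270, 811.370) km/h.
Speed = |(31.270, 811.370)| = 811.972 km/h.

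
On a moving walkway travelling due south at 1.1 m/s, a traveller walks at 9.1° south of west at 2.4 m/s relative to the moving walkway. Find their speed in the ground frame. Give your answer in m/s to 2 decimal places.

2.79 m/s

Taking east as x and north as y: moving walkway velocity = (0.000, -1.100) m/s; traveller velocity relative to moving walkway = (-2.370, -0.380) m/s.
Velocity relative to ground = (0.000, -1.100) + (-2.370, -0.380) = (-2.370, -1.480) m/s.
Speed = |(-2.370, -1.480)| = 2.794 m/s.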